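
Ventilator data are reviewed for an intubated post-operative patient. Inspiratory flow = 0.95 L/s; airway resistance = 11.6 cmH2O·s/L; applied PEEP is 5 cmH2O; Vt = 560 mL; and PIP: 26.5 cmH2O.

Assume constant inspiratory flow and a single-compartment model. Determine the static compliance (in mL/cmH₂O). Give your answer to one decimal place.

53.4

Equation of motion (constant flow): PIP = Vt/C + R·V̇ + PEEP.
Vt/C = PIP − R·V̇ − PEEP = 26.5 − 11.6×0.95 − 5 = 26.5 − 11.02 − 5 = 10.48 cmH2O.
C = Vt / 10.48 = 560 / 10.48 = 53.435 mL/cmH2O.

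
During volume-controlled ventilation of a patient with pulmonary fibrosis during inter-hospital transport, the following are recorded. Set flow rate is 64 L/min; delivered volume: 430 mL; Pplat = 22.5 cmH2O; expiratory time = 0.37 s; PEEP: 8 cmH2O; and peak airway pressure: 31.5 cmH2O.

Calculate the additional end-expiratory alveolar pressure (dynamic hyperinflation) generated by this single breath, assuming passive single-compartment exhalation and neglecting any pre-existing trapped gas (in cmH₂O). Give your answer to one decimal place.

Flow: 64 L/min ÷ 60 = 1.0667 L/s.
R = (PIP − Pplat)/V̇ = (31.5 − 22.5) / 1.0667 = 9.0/1.0667 = 8.437 cmH2O·s/L.
C = Vt/(Pplat − PEEP) = 430.0 / (22.5 − 8) = 430.0/14.5 = 29.655 mL/cmH2O.
τ = R × C = 8.437 × 0.02966 L/cmH2O = 0.2502 s.
Fraction remaining = e^(−Te/τ) = e^(−0.37/0.2502) = 0.2279; trapped volume = 430.0 × 0.2279 = 97.997 mL.
Additional alveolar pressure from trapping ≈ V_trapped / C = 97.997 / 29.655 = 3.305 cmH2O.

3.3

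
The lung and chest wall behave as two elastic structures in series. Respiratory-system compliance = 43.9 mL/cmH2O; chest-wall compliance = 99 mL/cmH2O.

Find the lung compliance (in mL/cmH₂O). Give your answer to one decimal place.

1/CL = 1/Crs − 1/Ccw.
1/CL = 1/43.9 − 1/99 = 0.01268.
CL = 78.864 mL/cmH2O.

78.9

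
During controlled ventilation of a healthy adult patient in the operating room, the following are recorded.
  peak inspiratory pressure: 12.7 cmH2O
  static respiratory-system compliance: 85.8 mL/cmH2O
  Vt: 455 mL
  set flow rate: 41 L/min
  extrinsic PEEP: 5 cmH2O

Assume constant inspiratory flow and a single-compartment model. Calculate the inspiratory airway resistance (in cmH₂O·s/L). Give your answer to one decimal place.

3.5

Flow: 41 L/min ÷ 60 = 0.6833 L/s.
Equation of motion (constant flow): PIP = Vt/C + R·V̇ + PEEP.
R·V̇ = PIP − Vt/C − PEEP = 12.7 − 455/85.8 − 5 = 12.7 − 5.303 − 5 = 2.397 cmH2O.
R = 2.397 / 0.6833 = 3.508 cmH2O·s/L.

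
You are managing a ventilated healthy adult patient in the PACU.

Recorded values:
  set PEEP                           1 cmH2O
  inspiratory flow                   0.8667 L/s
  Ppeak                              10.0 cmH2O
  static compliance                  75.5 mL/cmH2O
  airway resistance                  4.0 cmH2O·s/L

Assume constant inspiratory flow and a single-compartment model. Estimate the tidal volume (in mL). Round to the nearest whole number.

Equation of motion (constant flow): PIP = Vt/C + R·V̇ + PEEP.
Vt/C = PIP − R·V̇ − PEEP = 10.0 − 3.467 − 1 = 5.533 cmH2O.
Vt = C × 5.533 = 75.5 × 5.533 = 417.74 mL.

418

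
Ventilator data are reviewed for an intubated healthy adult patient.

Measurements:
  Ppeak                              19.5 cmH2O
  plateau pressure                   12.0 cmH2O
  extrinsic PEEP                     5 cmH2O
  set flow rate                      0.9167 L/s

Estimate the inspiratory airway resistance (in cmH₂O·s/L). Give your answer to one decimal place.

8.2

Raw = (PIP − Pplat) / flow = (19.5 − 12.0) / 0.9167 = 7.5 / 0.9167 = 8.182 cmH2O·s/L.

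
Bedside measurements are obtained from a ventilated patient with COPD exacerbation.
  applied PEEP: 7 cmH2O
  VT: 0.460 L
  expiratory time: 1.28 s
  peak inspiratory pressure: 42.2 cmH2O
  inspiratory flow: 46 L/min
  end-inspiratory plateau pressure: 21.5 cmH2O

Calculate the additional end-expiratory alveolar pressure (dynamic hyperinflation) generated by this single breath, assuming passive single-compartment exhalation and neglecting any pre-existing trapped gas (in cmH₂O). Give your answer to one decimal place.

Flow: 46 L/min ÷ 60 = 0.7667 L/s.
R = (PIP − Pplat)/V̇ = (42.2 − 21.5) / 0.7667 = 20.7/0.7667 = 26.999 cmH2O·s/L.
C = Vt/(Pplat − PEEP) = 460.0 / (21.5 − 7) = 460.0/14.5 = 31.724 mL/cmH2O.
τ = R × C = 26.999 × 0.03172 L/cmH2O = 0.8564 s.
Fraction remaining = e^(−Te/τ) = e^(−1.28/0.8564) = 0.2243; trapped volume = 460.0 × 0.2243 = 103.18 mL.
Additional alveolar pressure from trapping ≈ V_trapped / C = 103.18 / 31.724 = 3.252 cmH2O.

3.3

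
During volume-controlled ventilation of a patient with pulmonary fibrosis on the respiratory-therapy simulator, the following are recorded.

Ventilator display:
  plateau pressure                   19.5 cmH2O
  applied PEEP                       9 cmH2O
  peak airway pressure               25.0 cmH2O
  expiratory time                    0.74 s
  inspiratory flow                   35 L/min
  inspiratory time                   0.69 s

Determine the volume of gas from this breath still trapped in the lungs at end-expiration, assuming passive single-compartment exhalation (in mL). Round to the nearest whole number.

52

Flow: 35 L/min ÷ 60 = 0.5833 L/s.
Vt = flow × Ti = 0.5833 L/s × 0.69 s × 1000 mL/L = 402.48 mL.
R = (PIP − Pplat)/V̇ = (25.0 − 19.5) / 0.5833 = 5.5/0.5833 = 9.429 cmH2O·s/L.
C = Vt/(Pplat − PEEP) = 402.48 / (19.5 − 9) = 402.48/10.5 = 38.331 mL/cmH2O.
τ = R × C = 9.429 × 0.03833 L/cmH2O = 0.3614 s.
Fraction remaining = e^(−Te/τ) = e^(−0.74/0.3614) = 0.129.
Trapped volume = 402.48 × 0.129 = 51.92 mL.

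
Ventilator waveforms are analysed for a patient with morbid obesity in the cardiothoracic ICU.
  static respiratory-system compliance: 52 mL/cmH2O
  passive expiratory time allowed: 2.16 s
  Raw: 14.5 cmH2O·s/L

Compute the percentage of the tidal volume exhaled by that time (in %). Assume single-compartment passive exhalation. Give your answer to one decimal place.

94.3

τ = R × C = 14.5 × 52 mL/cmH2O = 14.5 × 0.052 L/cmH2O = 0.754 s.
Passive exhalation: V(t)/V₀ = e^(−t/τ) = e^(−2.16/0.754) = 0.057.
Fraction exhaled = 1 − 0.057 = 0.943 → 94.3%.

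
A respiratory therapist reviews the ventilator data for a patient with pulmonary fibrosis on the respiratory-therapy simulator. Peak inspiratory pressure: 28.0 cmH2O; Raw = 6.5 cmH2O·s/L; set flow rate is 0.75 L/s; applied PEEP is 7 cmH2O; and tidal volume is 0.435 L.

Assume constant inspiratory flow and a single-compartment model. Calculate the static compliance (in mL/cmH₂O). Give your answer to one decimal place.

27.0

Equation of motion (constant flow): PIP = Vt/C + R·V̇ + PEEP.
Vt/C = PIP − R·V̇ − PEEP = 28.0 − 6.5×0.75 − 7 = 28.0 − 4.875 − 7 = 16.125 cmH2O.
C = Vt / 16.125 = 435 / 16.125 = 26.977 mL/cmH2O.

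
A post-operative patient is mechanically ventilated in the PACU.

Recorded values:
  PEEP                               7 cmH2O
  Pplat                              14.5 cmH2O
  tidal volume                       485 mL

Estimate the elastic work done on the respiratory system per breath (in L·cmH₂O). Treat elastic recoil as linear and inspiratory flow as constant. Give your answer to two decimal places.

1.82

Elastic work ≈ ½ × (Pplat − PEEP) × Vt = 0.5 × (14.5 − 7) × 0.485 L = 0.5 × 7.5 × 0.485 = 1.819 L·cmH2O.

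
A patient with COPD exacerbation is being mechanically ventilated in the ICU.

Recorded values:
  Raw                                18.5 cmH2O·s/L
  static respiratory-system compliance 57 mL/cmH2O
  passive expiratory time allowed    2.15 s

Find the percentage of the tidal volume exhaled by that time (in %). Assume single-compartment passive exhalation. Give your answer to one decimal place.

87.0

τ = R × C = 18.5 × 57 mL/cmH2O = 18.5 × 0.057 L/cmH2O = 1.055 s.
Passive exhalation: V(t)/V₀ = e^(−t/τ) = e^(−2.15/1.055) = 0.1303.
Fraction exhaled = 1 − 0.1303 = 0.8697 → 86.97%.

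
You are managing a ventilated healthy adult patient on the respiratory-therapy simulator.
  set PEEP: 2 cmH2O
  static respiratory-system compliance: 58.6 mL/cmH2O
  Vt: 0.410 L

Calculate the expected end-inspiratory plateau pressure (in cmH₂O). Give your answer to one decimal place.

9.0

Pplat = PEEP + Vt / Cstat = 2 + 410 / 58.6 = 2 + 6.997 = 8.997 cmH2O.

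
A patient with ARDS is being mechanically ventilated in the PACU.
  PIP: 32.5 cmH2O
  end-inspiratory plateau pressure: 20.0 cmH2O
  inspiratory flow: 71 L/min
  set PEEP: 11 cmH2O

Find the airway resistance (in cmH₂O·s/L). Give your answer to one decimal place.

10.6

Flow: 71 L/min ÷ 60 = 1.1833 L/s.
Raw = (PIP − Pplat) / flow = (32.5 − 20.0) / 1.1833 = 12.5 / 1.1833 = 10.564 cmH2O·s/L.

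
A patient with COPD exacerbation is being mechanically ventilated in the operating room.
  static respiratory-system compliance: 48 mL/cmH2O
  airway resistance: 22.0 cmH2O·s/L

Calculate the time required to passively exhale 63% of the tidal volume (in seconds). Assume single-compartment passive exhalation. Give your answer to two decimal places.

τ = R × C = 22.0 × 48 mL/cmH2O = 22.0 × 0.048 L/cmH2O = 1.056 s.
Exhaled fraction f = 1 − e^(−t/τ) → t = −τ·ln(1 − f) = −1.056·ln(0.37) = 1.05 s.

1.05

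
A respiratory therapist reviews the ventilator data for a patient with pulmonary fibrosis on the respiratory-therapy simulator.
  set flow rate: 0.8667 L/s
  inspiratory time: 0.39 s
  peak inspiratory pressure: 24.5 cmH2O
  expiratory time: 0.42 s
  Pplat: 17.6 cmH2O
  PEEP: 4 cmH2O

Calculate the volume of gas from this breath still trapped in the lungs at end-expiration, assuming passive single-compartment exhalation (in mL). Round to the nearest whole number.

Vt = flow × Ti = 0.8667 L/s × 0.39 s × 1000 mL/L = 338.01 mL.
R = (PIP − Pplat)/V̇ = (24.5 − 17.6) / 0.8667 = 6.9/0.8667 = 7.961 cmH2O·s/L.
C = Vt/(Pplat − PEEP) = 338.01 / (17.6 − 4) = 338.01/13.6 = 24.854 mL/cmH2O.
τ = R × C = 7.961 × 0.02485 L/cmH2O = 0.1978 s.
Fraction remaining = e^(−Te/τ) = e^(−0.42/0.1978) = 0.1196.
Trapped volume = 338.01 × 0.1196 = 40.426 mL.

40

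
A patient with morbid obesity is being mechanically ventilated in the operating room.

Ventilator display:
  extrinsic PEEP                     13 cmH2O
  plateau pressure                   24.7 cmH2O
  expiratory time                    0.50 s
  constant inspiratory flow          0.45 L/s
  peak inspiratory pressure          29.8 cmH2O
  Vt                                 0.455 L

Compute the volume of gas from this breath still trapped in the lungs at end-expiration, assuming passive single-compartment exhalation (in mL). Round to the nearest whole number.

R = (PIP − Pplat)/V̇ = (29.8 − 24.7) / 0.45 = 5.1/0.45 = 11.333 cmH2O·s/L.
C = Vt/(Pplat − PEEP) = 455.0 / (24.7 − 13) = 455.0/11.7 = 38.889 mL/cmH2O.
τ = R × C = 11.333 × 0.03889 L/cmH2O = 0.4407 s.
Fraction remaining = e^(−Te/τ) = e^(−0.50/0.4407) = 0.3216.
Trapped volume = 455.0 × 0.3216 = 146.33 mL.

146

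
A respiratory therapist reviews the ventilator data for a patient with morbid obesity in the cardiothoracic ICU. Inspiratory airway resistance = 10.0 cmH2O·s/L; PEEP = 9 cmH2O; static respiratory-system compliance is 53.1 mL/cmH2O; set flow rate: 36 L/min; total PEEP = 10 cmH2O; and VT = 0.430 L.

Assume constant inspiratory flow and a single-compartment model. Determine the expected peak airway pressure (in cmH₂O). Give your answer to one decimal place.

Flow: 36 L/min ÷ 60 = 0.6 L/s.
Total PEEP = 10 cmH2O (set 9 + intrinsic 1); this is the baseline alveolar pressure.
Equation of motion (constant flow): PIP = Vt/C + R·V̇ + PEEP.
PIP = 430/53.1 + 10.0×0.6 + 10 = 8.098 + 6.0 + 10 = 24.098 cmH2O.

24.1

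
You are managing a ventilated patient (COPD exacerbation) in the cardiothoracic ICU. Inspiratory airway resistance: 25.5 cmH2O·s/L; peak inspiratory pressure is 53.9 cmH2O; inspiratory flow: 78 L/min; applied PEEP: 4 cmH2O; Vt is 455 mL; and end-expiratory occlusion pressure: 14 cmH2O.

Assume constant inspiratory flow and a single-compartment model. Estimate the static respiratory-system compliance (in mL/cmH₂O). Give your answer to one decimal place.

Flow: 78 L/min ÷ 60 = 1.3 L/s.
Total PEEP = 14 cmH2O (set 4 + intrinsic 10); this is the baseline alveolar pressure.
Equation of motion (constant flow): PIP = Vt/C + R·V̇ + PEEP.
Vt/C = PIP − R·V̇ − PEEP = 53.9 − 25.5×1.3 − 14 = 53.9 − 33.15 − 14 = 6.75 cmH2O.
C = Vt / 6.75 = 455 / 6.75 = 67.407 mL/cmH2O.

67.4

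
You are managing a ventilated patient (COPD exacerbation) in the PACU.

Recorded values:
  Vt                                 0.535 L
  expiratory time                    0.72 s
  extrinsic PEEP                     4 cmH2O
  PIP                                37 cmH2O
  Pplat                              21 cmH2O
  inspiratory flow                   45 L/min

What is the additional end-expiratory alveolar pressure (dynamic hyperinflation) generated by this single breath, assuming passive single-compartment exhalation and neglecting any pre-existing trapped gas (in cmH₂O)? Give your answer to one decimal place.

5.8

Flow: 45 L/min ÷ 60 = 0.75 L/s.
R = (PIP − Pplat)/V̇ = (37 − 21) / 0.75 = 16.0/0.75 = 21.333 cmH2O·s/L.
C = Vt/(Pplat − PEEP) = 535.0 / (21 − 4) = 535.0/17.0 = 31.471 mL/cmH2O.
τ = R × C = 21.333 × 0.03147 L/cmH2O = 0.6713 s.
Fraction remaining = e^(−Te/τ) = e^(−0.72/0.6713) = 0.3421; trapped volume = 535.0 × 0.3421 = 183.02 mL.
Additional alveolar pressure from trapping ≈ V_trapped / C = 183.02 / 31.471 = 5.816 cmH2O.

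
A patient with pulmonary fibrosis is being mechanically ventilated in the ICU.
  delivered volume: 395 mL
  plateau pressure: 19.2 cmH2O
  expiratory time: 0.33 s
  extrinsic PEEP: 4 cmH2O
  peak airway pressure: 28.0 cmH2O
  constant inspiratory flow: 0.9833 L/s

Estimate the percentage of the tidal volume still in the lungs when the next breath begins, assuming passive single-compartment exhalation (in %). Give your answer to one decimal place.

24.2

R = (PIP − Pplat)/V̇ = (28.0 − 19.2) / 0.9833 = 8.8/0.9833 = 8.949 cmH2O·s/L.
C = Vt/(Pplat − PEEP) = 395.0 / (19.2 − 4) = 395.0/15.2 = 25.987 mL/cmH2O.
τ = R × C = 8.949 × 0.02599 L/cmH2O = 0.2326 s.
Fraction remaining at end-expiration = e^(−Te/τ) = e^(−0.33/0.2326) = 0.242 → 24.2%.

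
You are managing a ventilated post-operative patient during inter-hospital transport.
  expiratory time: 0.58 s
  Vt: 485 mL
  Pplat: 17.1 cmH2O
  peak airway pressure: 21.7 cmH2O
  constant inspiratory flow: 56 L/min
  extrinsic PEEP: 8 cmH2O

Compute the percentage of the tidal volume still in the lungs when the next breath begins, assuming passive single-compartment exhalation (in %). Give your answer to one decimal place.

Flow: 56 L/min ÷ 60 = 0.9333 L/s.
R = (PIP − Pplat)/V̇ = (21.7 − 17.1) / 0.9333 = 4.6/0.9333 = 4.929 cmH2O·s/L.
C = Vt/(Pplat − PEEP) = 485.0 / (17.1 − 8) = 485.0/9.1 = 53.297 mL/cmH2O.
τ = R × C = 4.929 × 0.0533 L/cmH2O = 0.2627 s.
Fraction remaining at end-expiration = e^(−Te/τ) = e^(−0.58/0.2627) = 0.1099 → 10.99%.

11.0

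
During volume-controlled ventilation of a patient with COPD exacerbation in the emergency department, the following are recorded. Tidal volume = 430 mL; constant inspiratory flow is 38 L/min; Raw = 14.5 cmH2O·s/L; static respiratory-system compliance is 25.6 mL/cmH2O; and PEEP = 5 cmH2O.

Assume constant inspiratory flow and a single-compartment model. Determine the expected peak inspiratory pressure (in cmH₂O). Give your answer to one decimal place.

31.0

Flow: 38 L/min ÷ 60 = 0.6333 L/s.
Equation of motion (constant flow): PIP = Vt/C + R·V̇ + PEEP.
PIP = 430/25.6 + 14.5×0.6333 + 5 = 16.797 + 9.183 + 5 = 30.98 cmH2O.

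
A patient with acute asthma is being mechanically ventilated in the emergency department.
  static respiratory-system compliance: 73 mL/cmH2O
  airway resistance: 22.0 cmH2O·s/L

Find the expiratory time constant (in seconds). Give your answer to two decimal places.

τ = R × C = 22.0 × 73 mL/cmH2O = 22.0 × 0.073 L/cmH2O = 1.606 s.

1.61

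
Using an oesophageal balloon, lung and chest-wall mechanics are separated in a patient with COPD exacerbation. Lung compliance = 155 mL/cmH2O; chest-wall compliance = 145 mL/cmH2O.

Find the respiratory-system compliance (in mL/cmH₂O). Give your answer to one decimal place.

Lung and chest wall are elastances in series: 1/Crs = 1/CL + 1/Ccw.
1/Crs = 1/155 + 1/145 = 0.01335.
Crs = 74.906 mL/cmH2O.

74.9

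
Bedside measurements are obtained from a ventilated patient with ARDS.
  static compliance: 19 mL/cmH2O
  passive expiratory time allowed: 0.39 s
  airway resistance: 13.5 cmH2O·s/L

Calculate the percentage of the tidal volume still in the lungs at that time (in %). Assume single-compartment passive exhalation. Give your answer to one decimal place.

τ = R × C = 13.5 × 19 mL/cmH2O = 13.5 × 0.019 L/cmH2O = 0.2565 s.
Passive exhalation: V(t)/V₀ = e^(−t/τ) = e^(−0.39/0.2565) = 0.2186.
Fraction remaining = 0.2186 → 21.86%.

21.9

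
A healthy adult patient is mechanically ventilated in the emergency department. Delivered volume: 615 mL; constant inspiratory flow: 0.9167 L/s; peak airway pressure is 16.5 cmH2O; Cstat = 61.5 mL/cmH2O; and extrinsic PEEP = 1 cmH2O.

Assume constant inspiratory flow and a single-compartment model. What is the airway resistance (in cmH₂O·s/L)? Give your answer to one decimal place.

Equation of motion (constant flow): PIP = Vt/C + R·V̇ + PEEP.
R·V̇ = PIP − Vt/C − PEEP = 16.5 − 615/61.5 − 1 = 16.5 − 10.0 − 1 = 5.5 cmH2O.
R = 5.5 / 0.9167 = 6.0 cmH2O·s/L.

6.0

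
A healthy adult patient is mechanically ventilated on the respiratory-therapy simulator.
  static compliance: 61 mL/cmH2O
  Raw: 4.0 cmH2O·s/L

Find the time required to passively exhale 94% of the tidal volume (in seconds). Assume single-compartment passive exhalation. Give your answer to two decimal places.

0.69

τ = R × C = 4.0 × 61 mL/cmH2O = 4.0 × 0.061 L/cmH2O = 0.244 s.
Exhaled fraction f = 1 − e^(−t/τ) → t = −τ·ln(1 − f) = −0.244·ln(0.06) = 0.6865 s.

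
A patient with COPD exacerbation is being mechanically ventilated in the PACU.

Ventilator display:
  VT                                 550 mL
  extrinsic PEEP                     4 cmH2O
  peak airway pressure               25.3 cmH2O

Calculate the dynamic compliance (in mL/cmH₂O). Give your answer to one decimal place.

Dynamic compliance = Vt / (PIP − PEEP) = 550 / (25.3 − 4) = 550 / 21.3 = 25.822 mL/cmH2O.

25.8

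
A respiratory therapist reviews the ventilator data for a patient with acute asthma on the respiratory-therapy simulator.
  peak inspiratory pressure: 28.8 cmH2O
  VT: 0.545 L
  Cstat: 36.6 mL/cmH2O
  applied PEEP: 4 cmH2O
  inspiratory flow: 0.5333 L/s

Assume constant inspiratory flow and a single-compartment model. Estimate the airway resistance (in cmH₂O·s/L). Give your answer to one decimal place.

18.6

Equation of motion (constant flow): PIP = Vt/C + R·V̇ + PEEP.
R·V̇ = PIP − Vt/C − PEEP = 28.8 − 545/36.6 − 4 = 28.8 − 14.891 − 4 = 9.909 cmH2O.
R = 9.909 / 0.5333 = 18.581 cmH2O·s/L.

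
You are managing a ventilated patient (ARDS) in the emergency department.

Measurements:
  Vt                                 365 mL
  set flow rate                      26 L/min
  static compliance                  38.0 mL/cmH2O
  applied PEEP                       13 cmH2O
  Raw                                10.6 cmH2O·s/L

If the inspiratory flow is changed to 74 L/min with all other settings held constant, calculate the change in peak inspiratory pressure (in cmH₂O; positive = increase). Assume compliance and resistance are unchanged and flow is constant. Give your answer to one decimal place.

Flow: 26 L/min ÷ 60 = 0.4333 L/s.
New flow: 74 L/min ÷ 60 = 1.2333 L/s.
PIP = Vt/C + R·V̇ + PEEP (constant-flow equation of motion).
Only the resistive term changes: ΔPIP = R × ΔV̇ = 10.6 × (1.2333 − 0.4333) = 10.6 × 0.8 = 8.48 cmH2O.

8.5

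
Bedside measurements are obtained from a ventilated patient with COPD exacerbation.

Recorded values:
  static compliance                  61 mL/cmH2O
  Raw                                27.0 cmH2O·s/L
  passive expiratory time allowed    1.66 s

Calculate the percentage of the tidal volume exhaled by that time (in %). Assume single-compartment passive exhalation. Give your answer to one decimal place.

τ = R × C = 27.0 × 61 mL/cmH2O = 27.0 × 0.061 L/cmH2O = 1.647 s.
Passive exhalation: V(t)/V₀ = e^(−t/τ) = e^(−1.66/1.647) = 0.365.
Fraction exhaled = 1 − 0.365 = 0.635 → 63.5%.

63.5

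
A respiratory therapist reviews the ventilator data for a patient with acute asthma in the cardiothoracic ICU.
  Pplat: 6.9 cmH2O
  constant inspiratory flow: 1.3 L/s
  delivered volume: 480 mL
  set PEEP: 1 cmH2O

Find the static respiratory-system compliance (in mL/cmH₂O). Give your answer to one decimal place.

Cstat = Vt / (Pplat − PEEP) = 480 / (6.9 − 1) = 480 / 5.9 = 81.356 mL/cmH2O.

81.4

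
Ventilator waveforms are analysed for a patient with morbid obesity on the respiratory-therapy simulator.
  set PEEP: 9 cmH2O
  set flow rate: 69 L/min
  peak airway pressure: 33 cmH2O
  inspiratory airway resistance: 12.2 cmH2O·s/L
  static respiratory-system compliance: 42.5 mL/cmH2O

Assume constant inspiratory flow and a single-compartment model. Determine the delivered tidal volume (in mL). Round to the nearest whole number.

Flow: 69 L/min ÷ 60 = 1.15 L/s.
Equation of motion (constant flow): PIP = Vt/C + R·V̇ + PEEP.
Vt/C = PIP − R·V̇ − PEEP = 33 − 14.03 − 9 = 9.97 cmH2O.
Vt = C × 9.97 = 42.5 × 9.97 = 423.73 mL.

424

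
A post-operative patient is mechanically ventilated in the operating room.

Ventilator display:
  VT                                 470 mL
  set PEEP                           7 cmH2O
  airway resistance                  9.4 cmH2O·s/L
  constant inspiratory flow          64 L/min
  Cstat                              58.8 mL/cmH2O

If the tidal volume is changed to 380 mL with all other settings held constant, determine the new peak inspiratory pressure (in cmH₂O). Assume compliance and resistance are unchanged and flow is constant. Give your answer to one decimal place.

23.5

Flow: 64 L/min ÷ 60 = 1.0667 L/s.
PIP = Vt/C + R·V̇ + PEEP (constant-flow equation of motion).
Only the elastic term changes: ΔPIP = ΔVt / C = (380 − 470) / 58.8 = -1.531 cmH2O.
Original PIP = 470/58.8 + 9.4×1.0667 + 7 = 25.02 cmH2O; new PIP = 25.02 + (-1.531) = 23.489 cmH2O.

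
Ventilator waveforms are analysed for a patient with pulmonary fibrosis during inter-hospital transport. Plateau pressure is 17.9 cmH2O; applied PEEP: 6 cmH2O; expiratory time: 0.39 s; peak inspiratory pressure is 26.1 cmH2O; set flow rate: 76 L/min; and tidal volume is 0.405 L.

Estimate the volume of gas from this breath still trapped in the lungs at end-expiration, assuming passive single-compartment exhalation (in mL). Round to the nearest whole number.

69

Flow: 76 L/min ÷ 60 = 1.2667 L/s.
R = (PIP − Pplat)/V̇ = (26.1 − 17.9) / 1.2667 = 8.2/1.2667 = 6.474 cmH2O·s/L.
C = Vt/(Pplat − PEEP) = 405.0 / (17.9 − 6) = 405.0/11.9 = 34.034 mL/cmH2O.
τ = R × C = 6.474 × 0.03403 L/cmH2O = 0.2203 s.
Fraction remaining = e^(−Te/τ) = e^(−0.39/0.2203) = 0.1703.
Trapped volume = 405.0 × 0.1703 = 68.972 mL.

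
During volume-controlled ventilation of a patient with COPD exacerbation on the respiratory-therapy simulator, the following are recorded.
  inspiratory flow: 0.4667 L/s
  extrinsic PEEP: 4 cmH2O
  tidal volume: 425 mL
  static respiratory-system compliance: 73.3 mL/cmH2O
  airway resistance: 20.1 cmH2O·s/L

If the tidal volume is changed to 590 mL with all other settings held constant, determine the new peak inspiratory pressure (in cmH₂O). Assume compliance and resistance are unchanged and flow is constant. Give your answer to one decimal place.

PIP = Vt/C + R·V̇ + PEEP (constant-flow equation of motion).
Only the elastic term changes: ΔPIP = ΔVt / C = (590 − 425) / 73.3 = 2.251 cmH2O.
Original PIP = 425/73.3 + 20.1×0.4667 + 4 = 19.179 cmH2O; new PIP = 19.179 + (2.251) = 21.43 cmH2O.

21.4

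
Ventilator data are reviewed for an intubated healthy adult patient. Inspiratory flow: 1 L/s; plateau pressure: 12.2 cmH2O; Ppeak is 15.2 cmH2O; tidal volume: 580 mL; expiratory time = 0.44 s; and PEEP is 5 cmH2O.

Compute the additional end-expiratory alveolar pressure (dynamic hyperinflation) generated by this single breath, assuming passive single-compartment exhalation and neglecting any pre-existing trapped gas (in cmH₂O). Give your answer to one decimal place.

R = (PIP − Pplat)/V̇ = (15.2 − 12.2) / 1 = 3.0/1 = 3.0 cmH2O·s/L.
C = Vt/(Pplat − PEEP) = 580.0 / (12.2 − 5) = 580.0/7.2 = 80.556 mL/cmH2O.
τ = R × C = 3.0 × 0.08056 L/cmH2O = 0.2417 s.
Fraction remaining = e^(−Te/τ) = e^(−0.44/0.2417) = 0.162; trapped volume = 580.0 × 0.162 = 93.96 mL.
Additional alveolar pressure from trapping ≈ V_trapped / C = 93.96 / 80.556 = 1.166 cmH2O.

1.2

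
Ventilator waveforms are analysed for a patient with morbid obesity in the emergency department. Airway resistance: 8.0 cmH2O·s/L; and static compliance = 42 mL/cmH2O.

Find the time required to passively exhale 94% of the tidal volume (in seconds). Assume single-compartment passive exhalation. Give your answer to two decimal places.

τ = R × C = 8.0 × 42 mL/cmH2O = 8.0 × 0.042 L/cmH2O = 0.336 s.
Exhaled fraction f = 1 − e^(−t/τ) → t = −τ·ln(1 − f) = −0.336·ln(0.06) = 0.9453 s.

0.95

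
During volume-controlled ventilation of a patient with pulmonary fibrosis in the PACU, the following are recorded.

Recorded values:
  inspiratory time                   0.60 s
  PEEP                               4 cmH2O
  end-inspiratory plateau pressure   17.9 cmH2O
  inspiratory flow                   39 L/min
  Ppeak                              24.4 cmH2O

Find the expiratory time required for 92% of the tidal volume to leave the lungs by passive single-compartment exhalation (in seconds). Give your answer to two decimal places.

0.71

Flow: 39 L/min ÷ 60 = 0.65 L/s.
Vt = flow × Ti = 0.65 L/s × 0.60 s × 1000 mL/L = 390.0 mL.
R = (PIP − Pplat)/V̇ = (24.4 − 17.9) / 0.65 = 6.5/0.65 = 10.0 cmH2O·s/L.
C = Vt/(Pplat − PEEP) = 390.0 / (17.9 − 4) = 390.0/13.9 = 28.058 mL/cmH2O.
τ = R × C = 10.0 × 0.02806 L/cmH2O = 0.2806 s.
t = −τ·ln(1 − 0.92) = −0.2806·ln(0.08) = 0.7087 s.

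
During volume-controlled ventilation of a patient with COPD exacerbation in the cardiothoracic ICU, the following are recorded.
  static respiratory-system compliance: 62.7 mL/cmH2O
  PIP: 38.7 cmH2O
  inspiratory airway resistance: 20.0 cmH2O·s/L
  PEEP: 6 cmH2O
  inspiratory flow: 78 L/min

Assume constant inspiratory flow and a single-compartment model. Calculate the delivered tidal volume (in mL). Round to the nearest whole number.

420

Flow: 78 L/min ÷ 60 = 1.3 L/s.
Equation of motion (constant flow): PIP = Vt/C + R·V̇ + PEEP.
Vt/C = PIP − R·V̇ − PEEP = 38.7 − 26.0 − 6 = 6.7 cmH2O.
Vt = C × 6.7 = 62.7 × 6.7 = 420.09 mL.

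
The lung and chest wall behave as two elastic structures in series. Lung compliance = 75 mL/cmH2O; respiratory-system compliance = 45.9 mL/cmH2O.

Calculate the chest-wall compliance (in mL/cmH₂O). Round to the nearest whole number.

118

1/Ccw = 1/Crs − 1/CL.
1/Ccw = 1/45.9 − 1/75 = 0.008453.
Ccw = 118.3 mL/cmH2O.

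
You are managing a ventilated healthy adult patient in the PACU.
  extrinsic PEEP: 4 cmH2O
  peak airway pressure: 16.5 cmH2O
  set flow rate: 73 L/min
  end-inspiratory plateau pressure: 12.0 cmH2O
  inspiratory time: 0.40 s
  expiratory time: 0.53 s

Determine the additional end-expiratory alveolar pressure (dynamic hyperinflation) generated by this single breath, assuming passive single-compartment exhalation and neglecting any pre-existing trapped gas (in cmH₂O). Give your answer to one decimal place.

0.8

Flow: 73 L/min ÷ 60 = 1.2167 L/s.
Vt = flow × Ti = 1.2167 L/s × 0.40 s × 1000 mL/L = 486.68 mL.
R = (PIP − Pplat)/V̇ = (16.5 − 12.0) / 1.2167 = 4.5/1.2167 = 3.699 cmH2O·s/L.
C = Vt/(Pplat − PEEP) = 486.68 / (12.0 − 4) = 486.68/8.0 = 60.835 mL/cmH2O.
τ = R × C = 3.699 × 0.06084 L/cmH2O = 0.225 s.
Fraction remaining = e^(−Te/τ) = e^(−0.53/0.225) = 0.09484; trapped volume = 486.68 × 0.09484 = 46.157 mL.
Additional alveolar pressure from trapping ≈ V_trapped / C = 46.157 / 60.835 = 0.7587 cmH2O.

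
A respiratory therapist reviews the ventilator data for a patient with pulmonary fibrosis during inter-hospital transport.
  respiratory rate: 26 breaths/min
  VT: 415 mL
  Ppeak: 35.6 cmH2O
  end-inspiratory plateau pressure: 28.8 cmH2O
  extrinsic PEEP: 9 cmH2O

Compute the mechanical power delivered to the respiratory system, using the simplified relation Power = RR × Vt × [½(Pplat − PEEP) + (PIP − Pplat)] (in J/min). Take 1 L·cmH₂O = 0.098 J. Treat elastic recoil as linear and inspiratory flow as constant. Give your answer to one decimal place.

Per-breath work = Vt × [½(Pplat−PEEP) + (PIP−Pplat)] = 0.415 × [0.5×19.8 + 6.8] = 0.415 × 16.7 = 6.931 L·cmH2O.
Power = 26 × 6.931 = 180.21 L·cmH2O/min.
× 0.098 J/(L·cmH2O) → 17.661 J/min.

17.7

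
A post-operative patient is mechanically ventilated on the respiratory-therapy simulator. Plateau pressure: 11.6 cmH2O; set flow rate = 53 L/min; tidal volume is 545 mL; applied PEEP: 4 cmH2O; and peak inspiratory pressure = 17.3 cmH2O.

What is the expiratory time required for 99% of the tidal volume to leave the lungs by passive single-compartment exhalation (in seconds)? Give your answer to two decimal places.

2.13

Flow: 53 L/min ÷ 60 = 0.8833 L/s.
R = (PIP − Pplat)/V̇ = (17.3 − 11.6) / 0.8833 = 5.7/0.8833 = 6.453 cmH2O·s/L.
C = Vt/(Pplat − PEEP) = 545.0 / (11.6 − 4) = 545.0/7.6 = 71.711 mL/cmH2O.
τ = R × C = 6.453 × 0.07171 L/cmH2O = 0.4627 s.
t = −τ·ln(1 − 0.99) = −0.4627·ln(0.01) = 2.131 s.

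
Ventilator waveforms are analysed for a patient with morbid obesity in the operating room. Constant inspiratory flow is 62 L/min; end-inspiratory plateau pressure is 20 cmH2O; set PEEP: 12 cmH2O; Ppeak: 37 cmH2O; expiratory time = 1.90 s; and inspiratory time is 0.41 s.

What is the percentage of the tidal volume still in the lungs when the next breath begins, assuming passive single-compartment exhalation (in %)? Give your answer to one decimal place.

11.3

Flow: 62 L/min ÷ 60 = 1.0333 L/s.
Vt = flow × Ti = 1.0333 L/s × 0.41 s × 1000 mL/L = 423.65 mL.
R = (PIP − Pplat)/V̇ = (37 − 20) / 1.0333 = 17.0/1.0333 = 16.452 cmH2O·s/L.
C = Vt/(Pplat − PEEP) = 423.65 / (20 − 12) = 423.65/8.0 = 52.956 mL/cmH2O.
τ = R × C = 16.452 × 0.05296 L/cmH2O = 0.8713 s.
Fraction remaining at end-expiration = e^(−Te/τ) = e^(−1.90/0.8713) = 0.113 → 11.3%.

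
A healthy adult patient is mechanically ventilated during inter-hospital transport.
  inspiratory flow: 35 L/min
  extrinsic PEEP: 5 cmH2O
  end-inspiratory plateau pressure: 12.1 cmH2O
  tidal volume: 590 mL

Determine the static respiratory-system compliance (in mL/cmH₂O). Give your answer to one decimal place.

Cstat = Vt / (Pplat − PEEP) = 590 / (12.1 − 5) = 590 / 7.1 = 83.099 mL/cmH2O.

83.1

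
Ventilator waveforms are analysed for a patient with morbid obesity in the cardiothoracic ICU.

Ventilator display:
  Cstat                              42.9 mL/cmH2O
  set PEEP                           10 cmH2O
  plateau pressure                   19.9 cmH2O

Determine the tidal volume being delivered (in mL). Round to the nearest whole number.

Vt = Cstat × (Pplat − PEEP) = 42.9 × (19.9 − 10) = 42.9 × 9.9 = 424.71 mL.

425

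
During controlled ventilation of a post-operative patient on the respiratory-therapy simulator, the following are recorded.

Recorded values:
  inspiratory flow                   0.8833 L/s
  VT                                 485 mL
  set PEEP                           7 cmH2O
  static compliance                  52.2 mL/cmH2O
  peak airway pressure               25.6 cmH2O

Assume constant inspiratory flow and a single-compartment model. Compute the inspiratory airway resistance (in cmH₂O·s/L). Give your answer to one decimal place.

Equation of motion (constant flow): PIP = Vt/C + R·V̇ + PEEP.
R·V̇ = PIP − Vt/C − PEEP = 25.6 − 485/52.2 − 7 = 25.6 − 9.291 − 7 = 9.309 cmH2O.
R = 9.309 / 0.8833 = 10.539 cmH2O·s/L.

10.5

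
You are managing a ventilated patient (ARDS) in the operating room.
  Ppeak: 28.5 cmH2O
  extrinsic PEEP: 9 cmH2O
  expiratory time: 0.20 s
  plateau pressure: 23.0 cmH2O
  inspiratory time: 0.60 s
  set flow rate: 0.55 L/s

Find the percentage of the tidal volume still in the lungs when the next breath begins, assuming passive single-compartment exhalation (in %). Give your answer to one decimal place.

42.8

Vt = flow × Ti = 0.55 L/s × 0.60 s × 1000 mL/L = 330.0 mL.
R = (PIP − Pplat)/V̇ = (28.5 − 23.0) / 0.55 = 5.5/0.55 = 10.0 cmH2O·s/L.
C = Vt/(Pplat − PEEP) = 330.0 / (23.0 − 9) = 330.0/14.0 = 23.571 mL/cmH2O.
τ = R × C = 10.0 × 0.02357 L/cmH2O = 0.2357 s.
Fraction remaining at end-expiration = e^(−Te/τ) = e^(−0.20/0.2357) = 0.428 → 42.8%.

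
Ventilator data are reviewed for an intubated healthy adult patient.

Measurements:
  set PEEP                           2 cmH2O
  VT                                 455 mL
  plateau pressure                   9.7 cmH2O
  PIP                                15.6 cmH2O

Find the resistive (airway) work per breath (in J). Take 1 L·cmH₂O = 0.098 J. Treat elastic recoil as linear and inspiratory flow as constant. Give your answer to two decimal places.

0.26

With constant inspiratory flow the resistive pressure is constant at PIP − Pplat = 15.6 − 9.7 = 5.9 cmH2O, so resistive work = 5.9 × 0.455 = 2.685 L·cmH2O.
× 0.098 J/(L·cmH2O) → 0.2631 J.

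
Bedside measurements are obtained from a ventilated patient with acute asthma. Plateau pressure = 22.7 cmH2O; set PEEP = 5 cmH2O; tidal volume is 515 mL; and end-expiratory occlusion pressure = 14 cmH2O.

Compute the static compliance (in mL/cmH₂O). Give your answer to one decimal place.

End-expiratory occlusion gives total PEEP = 14 cmH2O (intrinsic PEEP = 14 − 5 = 9). Use total PEEP for the elastic gradient.
Cstat = Vt / (Pplat − PEEPtotal) = 515 / (22.7 − 14) = 515 / 8.7 = 59.195 mL/cmH2O.

59.2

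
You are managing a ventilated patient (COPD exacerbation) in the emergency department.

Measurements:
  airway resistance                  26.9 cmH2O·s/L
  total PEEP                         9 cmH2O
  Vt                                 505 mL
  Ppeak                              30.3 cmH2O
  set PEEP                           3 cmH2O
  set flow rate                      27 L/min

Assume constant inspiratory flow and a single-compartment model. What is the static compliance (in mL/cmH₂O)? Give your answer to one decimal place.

54.9

Flow: 27 L/min ÷ 60 = 0.45 L/s.
Total PEEP = 9 cmH2O (set 3 + intrinsic 6); this is the baseline alveolar pressure.
Equation of motion (constant flow): PIP = Vt/C + R·V̇ + PEEP.
Vt/C = PIP − R·V̇ − PEEP = 30.3 − 26.9×0.45 − 9 = 30.3 − 12.105 − 9 = 9.195 cmH2O.
C = Vt / 9.195 = 505 / 9.195 = 54.921 mL/cmH2O.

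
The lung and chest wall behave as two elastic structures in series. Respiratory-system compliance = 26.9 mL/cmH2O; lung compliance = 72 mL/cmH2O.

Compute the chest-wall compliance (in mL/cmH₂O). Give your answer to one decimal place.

1/Ccw = 1/Crs − 1/CL.
1/Ccw = 1/26.9 − 1/72 = 0.02329.
Ccw = 42.937 mL/cmH2O.

42.9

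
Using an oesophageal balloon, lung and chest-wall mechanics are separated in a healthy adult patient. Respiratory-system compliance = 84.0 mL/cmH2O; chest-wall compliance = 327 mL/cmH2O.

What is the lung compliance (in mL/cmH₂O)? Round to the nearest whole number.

1/CL = 1/Crs − 1/Ccw.
1/CL = 1/84.0 − 1/327 = 0.008847.
CL = 113.03 mL/cmH2O.

113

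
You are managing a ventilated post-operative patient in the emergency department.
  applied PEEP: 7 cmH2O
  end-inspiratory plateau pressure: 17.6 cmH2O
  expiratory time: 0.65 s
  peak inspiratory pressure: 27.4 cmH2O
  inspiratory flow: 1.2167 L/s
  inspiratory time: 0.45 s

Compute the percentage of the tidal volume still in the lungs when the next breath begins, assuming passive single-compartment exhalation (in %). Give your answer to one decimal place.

21.0

Vt = flow × Ti = 1.2167 L/s × 0.45 s × 1000 mL/L = 547.52 mL.
R = (PIP − Pplat)/V̇ = (27.4 − 17.6) / 1.2167 = 9.8/1.2167 = 8.055 cmH2O·s/L.
C = Vt/(Pplat − PEEP) = 547.52 / (17.6 − 7) = 547.52/10.6 = 51.653 mL/cmH2O.
τ = R × C = 8.055 × 0.05165 L/cmH2O = 0.416 s.
Fraction remaining at end-expiration = e^(−Te/τ) = e^(−0.65/0.416) = 0.2096 → 20.96%.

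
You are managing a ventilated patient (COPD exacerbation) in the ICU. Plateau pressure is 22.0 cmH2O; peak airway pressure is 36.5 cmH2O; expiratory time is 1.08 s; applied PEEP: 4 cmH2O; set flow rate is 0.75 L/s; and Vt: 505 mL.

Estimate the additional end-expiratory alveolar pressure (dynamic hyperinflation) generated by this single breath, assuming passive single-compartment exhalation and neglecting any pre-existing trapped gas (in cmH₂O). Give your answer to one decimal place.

2.5

R = (PIP − Pplat)/V̇ = (36.5 − 22.0) / 0.75 = 14.5/0.75 = 19.333 cmH2O·s/L.
C = Vt/(Pplat − PEEP) = 505.0 / (22.0 − 4) = 505.0/18.0 = 28.056 mL/cmH2O.
τ = R × C = 19.333 × 0.02806 L/cmH2O = 0.5425 s.
Fraction remaining = e^(−Te/τ) = e^(−1.08/0.5425) = 0.1366; trapped volume = 505.0 × 0.1366 = 68.983 mL.
Additional alveolar pressure from trapping ≈ V_trapped / C = 68.983 / 28.056 = 2.459 cmH2O.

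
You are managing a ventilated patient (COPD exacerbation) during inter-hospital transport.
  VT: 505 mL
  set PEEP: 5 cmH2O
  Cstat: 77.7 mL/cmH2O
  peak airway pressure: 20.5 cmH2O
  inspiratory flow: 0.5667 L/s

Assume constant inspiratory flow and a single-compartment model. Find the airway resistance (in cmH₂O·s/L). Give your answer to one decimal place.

Equation of motion (constant flow): PIP = Vt/C + R·V̇ + PEEP.
R·V̇ = PIP − Vt/C − PEEP = 20.5 − 505/77.7 − 5 = 20.5 − 6.499 − 5 = 9.001 cmH2O.
R = 9.001 / 0.5667 = 15.883 cmH2O·s/L.

15.9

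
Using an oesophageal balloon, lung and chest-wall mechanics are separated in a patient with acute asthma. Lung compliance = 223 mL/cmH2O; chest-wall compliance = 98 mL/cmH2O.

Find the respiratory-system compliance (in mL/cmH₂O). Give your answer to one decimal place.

68.1

Lung and chest wall are elastances in series: 1/Crs = 1/CL + 1/Ccw.
1/Crs = 1/223 + 1/98 = 0.01469.
Crs = 68.074 mL/cmH2O.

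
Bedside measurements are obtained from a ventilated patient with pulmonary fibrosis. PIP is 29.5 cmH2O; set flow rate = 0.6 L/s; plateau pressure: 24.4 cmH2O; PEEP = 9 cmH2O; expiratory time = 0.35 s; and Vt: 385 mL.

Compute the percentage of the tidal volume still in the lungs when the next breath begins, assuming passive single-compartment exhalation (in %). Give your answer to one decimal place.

19.3

R = (PIP − Pplat)/V̇ = (29.5 − 24.4) / 0.6 = 5.1/0.6 = 8.5 cmH2O·s/L.
C = Vt/(Pplat − PEEP) = 385.0 / (24.4 − 9) = 385.0/15.4 = 25.0 mL/cmH2O.
τ = R × C = 8.5 × 0.025 L/cmH2O = 0.2125 s.
Fraction remaining at end-expiration = e^(−Te/τ) = e^(−0.35/0.2125) = 0.1926 → 19.26%.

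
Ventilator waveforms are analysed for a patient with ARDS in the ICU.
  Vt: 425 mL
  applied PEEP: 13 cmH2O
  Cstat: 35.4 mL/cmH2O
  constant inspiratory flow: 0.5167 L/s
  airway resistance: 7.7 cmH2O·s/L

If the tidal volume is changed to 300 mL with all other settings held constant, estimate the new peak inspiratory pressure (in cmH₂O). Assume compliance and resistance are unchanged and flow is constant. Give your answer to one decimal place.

PIP = Vt/C + R·V̇ + PEEP (constant-flow equation of motion).
Only the elastic term changes: ΔPIP = ΔVt / C = (300 − 425) / 35.4 = -3.531 cmH2O.
Original PIP = 425/35.4 + 7.7×0.5167 + 13 = 28.984 cmH2O; new PIP = 28.984 + (-3.531) = 25.453 cmH2O.

25.5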